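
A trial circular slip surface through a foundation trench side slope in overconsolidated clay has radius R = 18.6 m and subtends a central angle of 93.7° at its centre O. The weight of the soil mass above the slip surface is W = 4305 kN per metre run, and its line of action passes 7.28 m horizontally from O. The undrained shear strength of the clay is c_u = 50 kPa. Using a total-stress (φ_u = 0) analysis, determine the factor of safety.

FS = 0.90

Taking moments about the centre O, the resisting moment is provided by the undrained shear strength acting along the arc:
Arc length L_a = R·θ = 18.6·(93.7°·π/180) = 18.6·1.6354 = 30.42 m
M_R = c_u·L_a·R = 50·30.42·18.6 = 28288.7 kN·m/m
M_D = W·d = 4305·7.28 = 31340.4 kN·m/m
FS = M_R / M_D = 28288.7 / 31340.4 = 0.903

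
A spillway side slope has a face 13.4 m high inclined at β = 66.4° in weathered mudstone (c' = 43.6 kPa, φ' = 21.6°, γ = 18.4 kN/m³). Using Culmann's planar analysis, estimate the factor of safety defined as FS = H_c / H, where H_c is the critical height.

FS = 2.08

H_c = (4c'/γ) · sinβ cosφ' / [1 − cos(β − φ')]
    = (4·43.6/18.4) · sin66.4°·cos21.6° / [1 − cos44.8°]
    = 9.478 · 0.8520 / 0.2904 = 27.81 m
FS = H_c / H = 27.81 / 13.4 = 2.075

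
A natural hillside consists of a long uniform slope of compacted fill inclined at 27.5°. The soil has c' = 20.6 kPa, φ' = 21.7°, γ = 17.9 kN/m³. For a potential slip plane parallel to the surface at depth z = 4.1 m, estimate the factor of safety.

For an infinite slope with a slip plane parallel to the surface (no pore pressure): FS = [c' + γz cos²β tanφ'] / [γz sinβ cosβ].
γz = 17.9·4.1 = 73.39 kN/m²
Numerator = 20.6 + 73.39·cos²27.5°·tan21.7° = 20.6 + 73.39·0.7868·0.3979 = 43.578 kPa
Denominator = 73.39·sin27.5°·cos27.5° = 73.39·0.4617·0.8870 = 30.059 kPa
FS = 43.578 / 30.059 = 1.450

FS = 1.45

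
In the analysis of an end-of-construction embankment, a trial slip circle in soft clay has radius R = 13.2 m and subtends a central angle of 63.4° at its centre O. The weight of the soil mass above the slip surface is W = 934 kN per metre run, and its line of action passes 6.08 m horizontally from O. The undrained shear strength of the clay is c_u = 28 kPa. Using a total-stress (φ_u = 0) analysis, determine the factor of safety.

Taking moments about the centre O, the resisting moment is provided by the undrained shear strength acting along the arc:
Arc length L_a = R·θ = 13.2·(63.4°·π/180) = 13.2·1.1065 = 14.61 m
M_R = c_u·L_a·R = 28·14.61·13.2 = 5398.5 kN·m/m
M_D = W·d = 934·6.08 = 5678.7 kN·m/m
FS = M_R / M_D = 5398.5 / 5678.7 = 0.951

FS = 0.95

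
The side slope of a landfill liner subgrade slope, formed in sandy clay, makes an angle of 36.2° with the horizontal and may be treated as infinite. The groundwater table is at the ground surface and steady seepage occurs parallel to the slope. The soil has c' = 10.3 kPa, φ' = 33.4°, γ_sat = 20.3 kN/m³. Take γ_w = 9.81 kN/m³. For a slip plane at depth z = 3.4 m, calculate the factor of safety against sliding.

With seepage parallel to the slope and the water table at the surface, the effective normal stress on the slip plane uses the buoyant unit weight γ' = γ_sat − γ_w while the driving shear stress uses γ_sat:
FS = [c' + γ' z cos²β tanφ'] / [γ_sat z sinβ cosβ]
γ' = 20.3 − 9.81 = 10.49 kN/m³
Numerator = 10.3 + 10.49·3.4·cos²36.2°·tan33.4° = 10.3 + 10.49·3.4·0.6512·0.6594 = 25.614 kPa
Denominator = 20.3·3.4·sin36.2°·cos36.2° = 20.3·3.4·0.5906·0.8070 = 32.895 kPa
FS = 25.614 / 32.895 = 0.779

FS = 0.78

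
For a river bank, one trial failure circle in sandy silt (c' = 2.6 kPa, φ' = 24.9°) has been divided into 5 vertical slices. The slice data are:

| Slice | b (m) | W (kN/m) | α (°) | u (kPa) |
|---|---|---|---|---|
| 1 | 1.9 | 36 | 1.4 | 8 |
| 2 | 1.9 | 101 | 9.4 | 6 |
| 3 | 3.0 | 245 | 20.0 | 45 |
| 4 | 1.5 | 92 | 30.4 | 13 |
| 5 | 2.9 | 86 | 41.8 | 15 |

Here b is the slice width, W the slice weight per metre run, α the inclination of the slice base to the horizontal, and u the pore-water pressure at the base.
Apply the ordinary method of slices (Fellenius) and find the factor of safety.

FS = 0.74

Ordinary method of slices: FS = Σ[c'·Δl_i + (W_i cosα_i − u_i·Δl_i)·tanφ'] / Σ W_i sinα_i, with Δl_i = b_i / cosα_i.
Slice 1: Δl = 1.9/cos1.4° = 1.901 m; N'_1 = 36·cos1.4° − 8·1.901 = 20.8; c'Δl = 4.94; W sinα = 0.9
Slice 2: Δl = 1.9/cos9.4° = 1.926 m; N'_2 = 101·cos9.4° − 6·1.926 = 88.1; c'Δl = 5.01; W sinα = 16.5
Slice 3: Δl = 3.0/cos20.0° = 3.193 m; N'_3 = 245·cos20.0° − 45·3.193 = 86.6; c'Δl = 8.30; W sinα = 83.8
Slice 4: Δl = 1.5/cos30.4° = 1.739 m; N'_4 = 92·cos30.4° − 13·1.739 = 56.7; c'Δl = 4.52; W sinα = 46.6
Slice 5: Δl = 2.9/cos41.8° = 3.890 m; N'_5 = 86·cos41.8° − 15·3.890 = 5.8; c'Δl = 10.11; W sinα = 57.3
Σc'Δl = 32.9 kN/m; ΣN' = 257.9 kN/m; ΣW sinα = 205.0 kN/m
Resisting = 32.9 + 257.9·tan24.9° = 32.9 + 119.7 = 152.6 kN/m
FS = 152.6 / 205.0 = 0.744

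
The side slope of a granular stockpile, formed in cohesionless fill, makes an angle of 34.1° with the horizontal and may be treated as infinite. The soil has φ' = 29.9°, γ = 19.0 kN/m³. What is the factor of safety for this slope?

FS = 0.85

For a dry cohesionless infinite slope the factor of safety is FS = tanφ' / tanβ.
FS = tan29.9° / tan34.1° = 0.5750 / 0.6771 = 0.849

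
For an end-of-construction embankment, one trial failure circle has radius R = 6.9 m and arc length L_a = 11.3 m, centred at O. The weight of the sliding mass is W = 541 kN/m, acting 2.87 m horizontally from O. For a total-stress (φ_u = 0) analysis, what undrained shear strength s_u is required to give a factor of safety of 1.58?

FS = s_u·L_a·R / (W·d), so s_u = FS·W·d / (L_a·R).
s_u = 1.58·541·2.87 / (11.30·6.9) = 2453.2 / 77.97 = 31.46 kPa

s_u = 31.5 kPa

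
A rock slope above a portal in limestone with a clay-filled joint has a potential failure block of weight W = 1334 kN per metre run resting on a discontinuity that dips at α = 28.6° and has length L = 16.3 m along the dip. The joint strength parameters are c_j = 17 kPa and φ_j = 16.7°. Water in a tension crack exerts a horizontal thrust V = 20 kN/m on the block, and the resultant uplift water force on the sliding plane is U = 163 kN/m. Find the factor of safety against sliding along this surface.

FS = 0.88

Resolving the block weight along and normal to the plane and applying the Mohr–Coulomb strength on the joint:
N' = W cosα − U − V sinα = 1334·cos28.6° − 163 − 20·sin28.6° = 998.7 kN/m
Driving force T = W sinα + V cosα = 1334·sin28.6° + 20·cos28.6° = 656.1 kN/m
Resisting force R = c_j·L + N'·tanφ_j = 17·16.3 + 998.7·tan16.7° = 277.1 + 299.6 = 576.7 kN/m
FS = R / T = 576.7 / 656.1 = 0.879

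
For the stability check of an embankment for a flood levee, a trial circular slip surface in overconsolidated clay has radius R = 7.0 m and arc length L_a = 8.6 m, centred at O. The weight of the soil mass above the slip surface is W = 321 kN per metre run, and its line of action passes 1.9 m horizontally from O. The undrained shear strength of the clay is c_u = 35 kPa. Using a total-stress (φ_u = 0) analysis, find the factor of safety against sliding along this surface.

FS = 3.45

Taking moments about the centre O, the resisting moment is provided by the undrained shear strength acting along the arc:
M_R = c_u·L_a·R = 35·8.60·7.0 = 2107.0 kN·m/m
M_D = W·d = 321·1.9 = 609.9 kN·m/m
FS = M_R / M_D = 2107.0 / 609.9 = 3.455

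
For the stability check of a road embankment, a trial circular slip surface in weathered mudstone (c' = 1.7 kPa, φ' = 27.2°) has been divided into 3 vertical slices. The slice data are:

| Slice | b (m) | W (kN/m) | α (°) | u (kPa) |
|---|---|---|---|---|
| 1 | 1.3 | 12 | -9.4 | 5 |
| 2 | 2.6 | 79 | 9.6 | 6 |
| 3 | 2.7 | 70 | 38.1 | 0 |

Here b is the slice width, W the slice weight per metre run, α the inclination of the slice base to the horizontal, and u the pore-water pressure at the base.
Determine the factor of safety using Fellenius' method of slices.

FS = 1.39

Ordinary method of slices: FS = Σ[c'·Δl_i + (W_i cosα_i − u_i·Δl_i)·tanφ'] / Σ W_i sinα_i, with Δl_i = b_i / cosα_i.
Slice 1: Δl = 1.3/cos(-9.4°) = 1.318 m; N'_1 = 12·cos(-9.4°) − 5·1.318 = 5.3; c'Δl = 2.24; W sinα = -2.0
Slice 2: Δl = 2.6/cos9.6° = 2.637 m; N'_2 = 79·cos9.6° − 6·2.637 = 62.1; c'Δl = 4.48; W sinα = 13.2
Slice 3: Δl = 2.7/cos38.1° = 3.431 m; N'_3 = 70·cos38.1° − 0·3.431 = 55.1; c'Δl = 5.83; W sinα = 43.2
Σc'Δl = 12.6 kN/m; ΣN' = 122.4 kN/m; ΣW sinα = 54.4 kN/m
Resisting = 12.6 + 122.4·tan27.2° = 12.6 + 62.9 = 75.5 kN/m
FS = 75.5 / 54.4 = 1.387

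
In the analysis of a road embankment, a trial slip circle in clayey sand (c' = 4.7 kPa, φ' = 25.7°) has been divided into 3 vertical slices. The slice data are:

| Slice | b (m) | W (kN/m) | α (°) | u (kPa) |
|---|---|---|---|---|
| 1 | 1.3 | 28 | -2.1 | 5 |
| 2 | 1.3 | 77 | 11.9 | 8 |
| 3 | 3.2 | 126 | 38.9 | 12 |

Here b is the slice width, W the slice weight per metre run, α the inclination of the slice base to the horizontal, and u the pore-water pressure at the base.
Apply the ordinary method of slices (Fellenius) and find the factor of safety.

Ordinary method of slices: FS = Σ[c'·Δl_i + (W_i cosα_i − u_i·Δl_i)·tanφ'] / Σ W_i sinα_i, with Δl_i = b_i / cosα_i.
Slice 1: Δl = 1.3/cos(-2.1°) = 1.301 m; N'_1 = 28·cos(-2.1°) − 5·1.301 = 21.5; c'Δl = 6.11; W sinα = -1.0
Slice 2: Δl = 1.3/cos11.9° = 1.329 m; N'_2 = 77·cos11.9° − 8·1.329 = 64.7; c'Δl = 6.24; W sinα = 15.9
Slice 3: Δl = 3.2/cos38.9° = 4.112 m; N'_3 = 126·cos38.9° − 12·4.112 = 48.7; c'Δl = 19.33; W sinα = 79.1
Σc'Δl = 31.7 kN/m; ΣN' = 134.9 kN/m; ΣW sinα = 94.0 kN/m
Resisting = 31.7 + 134.9·tan25.7° = 31.7 + 64.9 = 96.6 kN/m
FS = 96.6 / 94.0 = 1.028

FS = 1.03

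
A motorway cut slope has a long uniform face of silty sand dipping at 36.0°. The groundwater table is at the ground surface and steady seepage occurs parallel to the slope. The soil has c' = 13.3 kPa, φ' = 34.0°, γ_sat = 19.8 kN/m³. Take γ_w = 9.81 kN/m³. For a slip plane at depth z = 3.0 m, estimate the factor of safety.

FS = 0.94

With seepage parallel to the slope and the water table at the surface, the effective normal stress on the slip plane uses the buoyant unit weight γ' = γ_sat − γ_w while the driving shear stress uses γ_sat:
FS = [c' + γ' z cos²β tanφ'] / [γ_sat z sinβ cosβ]
γ' = 19.8 − 9.81 = 9.99 kN/m³
Numerator = 13.3 + 9.99·3.0·cos²36.0°·tan34.0° = 13.3 + 9.99·3.0·0.6545·0.6745 = 26.531 kPa
Denominator = 19.8·3.0·sin36.0°·cos36.0° = 19.8·3.0·0.5878·0.8090 = 28.246 kPa
FS = 26.531 / 28.246 = 0.939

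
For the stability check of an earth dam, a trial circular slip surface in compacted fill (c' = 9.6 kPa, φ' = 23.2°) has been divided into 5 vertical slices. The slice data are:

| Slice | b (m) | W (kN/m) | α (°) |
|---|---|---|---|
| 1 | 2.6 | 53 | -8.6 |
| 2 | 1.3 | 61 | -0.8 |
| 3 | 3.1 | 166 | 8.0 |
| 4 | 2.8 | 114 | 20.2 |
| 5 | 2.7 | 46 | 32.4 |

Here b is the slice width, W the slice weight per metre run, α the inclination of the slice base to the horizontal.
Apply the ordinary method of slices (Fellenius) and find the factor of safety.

Ordinary method of slices: FS = Σ[c'·Δl_i + (W_i cosα_i)·tanφ'] / Σ W_i sinα_i, with Δl_i = b_i / cosα_i.
Slice 1: Δl = 2.6/cos(-8.6°) = 2.630 m; N'_1 = 53·cos(-8.6°) = 52.4; c'Δl = 25.24; W sinα = -7.9
Slice 2: Δl = 1.3/cos(-0.8°) = 1.300 m; N'_2 = 61·cos(-0.8°) = 61.0; c'Δl = 12.48; W sinα = -0.9
Slice 3: Δl = 3.1/cos8.0° = 3.130 m; N'_3 = 166·cos8.0° = 164.4; c'Δl = 30.05; W sinα = 23.1
Slice 4: Δl = 2.8/cos20.2° = 2.984 m; N'_4 = 114·cos20.2° = 107.0; c'Δl = 28.64; W sinα = 39.4
Slice 5: Δl = 2.7/cos32.4° = 3.198 m; N'_5 = 46·cos32.4° = 38.8; c'Δl = 30.70; W sinα = 24.6
Σc'Δl = 127.1 kN/m; ΣN' = 423.6 kN/m; ΣW sinα = 78.3 kN/m
Resisting = 127.1 + 423.6·tan23.2° = 127.1 + 181.6 = 308.7 kN/m
FS = 308.7 / 78.3 = 3.940

FS = 3.94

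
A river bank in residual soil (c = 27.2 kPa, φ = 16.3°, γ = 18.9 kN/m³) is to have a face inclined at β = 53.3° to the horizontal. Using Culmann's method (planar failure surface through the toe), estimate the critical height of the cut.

Culmann's analysis gives the critical failure plane at α_cr = (β + φ)/2 = (53.3 + 16.3)/2 = 34.8°, and the critical height
H_c = (4c/γ) · sinβ cosφ / [1 − cos(β − φ)]
    = (4·27.2/18.9) · sin53.3°·cos16.3° / [1 − cos(37.0°)]
    = 5.757 · 0.8018·0.9598 / [1 − 0.7986]
    = 5.757 · 0.7695 / 0.2014
    = 22.00 m

H_c = 22.00 m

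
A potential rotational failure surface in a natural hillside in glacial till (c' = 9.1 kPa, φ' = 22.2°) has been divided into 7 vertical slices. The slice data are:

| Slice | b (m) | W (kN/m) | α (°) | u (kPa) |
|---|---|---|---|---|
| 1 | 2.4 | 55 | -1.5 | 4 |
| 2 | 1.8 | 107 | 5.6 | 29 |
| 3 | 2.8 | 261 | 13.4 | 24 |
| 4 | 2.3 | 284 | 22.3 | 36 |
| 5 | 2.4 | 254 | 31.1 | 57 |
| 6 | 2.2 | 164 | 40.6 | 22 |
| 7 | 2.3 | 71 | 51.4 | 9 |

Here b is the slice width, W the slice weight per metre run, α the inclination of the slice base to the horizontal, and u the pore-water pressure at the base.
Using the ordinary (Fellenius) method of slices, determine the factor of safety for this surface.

FS = 0.88

Ordinary method of slices: FS = Σ[c'·Δl_i + (W_i cosα_i − u_i·Δl_i)·tanφ'] / Σ W_i sinα_i, with Δl_i = b_i / cosα_i.
Slice 1: Δl = 2.4/cos(-1.5°) = 2.401 m; N'_1 = 55·cos(-1.5°) − 4·2.401 = 45.4; c'Δl = 21.85; W sinα = -1.4
Slice 2: Δl = 1.8/cos5.6° = 1.809 m; N'_2 = 107·cos5.6° − 29·1.809 = 54.0; c'Δl = 16.46; W sinα = 10.4
Slice 3: Δl = 2.8/cos13.4° = 2.878 m; N'_3 = 261·cos13.4° − 24·2.878 = 184.8; c'Δl = 26.19; W sinα = 60.5
Slice 4: Δl = 2.3/cos22.3° = 2.486 m; N'_4 = 284·cos22.3° − 36·2.486 = 173.3; c'Δl = 22.62; W sinα = 107.8
Slice 5: Δl = 2.4/cos31.1° = 2.803 m; N'_5 = 254·cos31.1° − 57·2.803 = 57.7; c'Δl = 25.51; W sinα = 131.2
Slice 6: Δl = 2.2/cos40.6° = 2.898 m; N'_6 = 164·cos40.6° − 22·2.898 = 60.8; c'Δl = 26.37; W sinα = 106.7
Slice 7: Δl = 2.3/cos51.4° = 3.687 m; N'_7 = 71·cos51.4° − 9·3.687 = 11.1; c'Δl = 33.55; W sinα = 55.5
Σc'Δl = 172.5 kN/m; ΣN' = 587.1 kN/m; ΣW sinα = 470.7 kN/m
Resisting = 172.5 + 587.1·tan22.2° = 172.5 + 239.6 = 412.1 kN/m
FS = 412.1 / 470.7 = 0.876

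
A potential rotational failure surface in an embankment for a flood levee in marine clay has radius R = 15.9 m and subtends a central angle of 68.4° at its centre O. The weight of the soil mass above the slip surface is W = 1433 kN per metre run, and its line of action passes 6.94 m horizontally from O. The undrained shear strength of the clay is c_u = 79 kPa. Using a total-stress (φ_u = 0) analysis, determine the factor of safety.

FS = 2.40

Taking moments about the centre O, the resisting moment is provided by the undrained shear strength acting along the arc:
Arc length L_a = R·θ = 15.9·(68.4°·π/180) = 15.9·1.1938 = 18.98 m
M_R = c_u·L_a·R = 79·18.98·15.9 = 23842.7 kN·m/m
M_D = W·d = 1433·6.94 = 9945.0 kN·m/m
FS = M_R / M_D = 23842.7 / 9945.0 = 2.397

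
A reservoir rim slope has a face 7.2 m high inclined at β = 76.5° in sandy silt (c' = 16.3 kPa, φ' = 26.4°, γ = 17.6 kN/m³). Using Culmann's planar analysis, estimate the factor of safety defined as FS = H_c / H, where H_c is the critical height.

FS = 1.25

H_c = (4c'/γ) · sinβ cosφ' / [1 − cos(β − φ')]
    = (4·16.3/17.6) · sin76.5°·cos26.4° / [1 − cos50.1°]
    = 3.705 · 0.8710 / 0.3586 = 9.00 m
FS = H_c / H = 9.00 / 7.2 = 1.250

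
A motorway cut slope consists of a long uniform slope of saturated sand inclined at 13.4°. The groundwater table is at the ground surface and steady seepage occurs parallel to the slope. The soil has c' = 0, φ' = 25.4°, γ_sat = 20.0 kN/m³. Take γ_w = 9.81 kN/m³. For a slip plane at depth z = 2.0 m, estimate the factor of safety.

FS = 1.02

With seepage parallel to the slope and the water table at the surface, the effective normal stress on the slip plane uses the buoyant unit weight γ' = γ_sat − γ_w while the driving shear stress uses γ_sat:
FS = [c' + γ' z cos²β tanφ'] / [γ_sat z sinβ cosβ]
(For c' = 0 this reduces to FS = (γ'/γ_sat)·tanφ'/tanβ.)
γ' = 20.0 − 9.81 = 10.19 kN/m³
Numerator = 0.0 + 10.19·2.0·cos²13.4°·tan25.4° = 0.0 + 10.19·2.0·0.9463·0.4748 = 9.157 kPa
Denominator = 20.0·2.0·sin13.4°·cos13.4° = 20.0·2.0·0.2317·0.9728 = 9.018 kPa
FS = 9.157 / 9.018 = 1.016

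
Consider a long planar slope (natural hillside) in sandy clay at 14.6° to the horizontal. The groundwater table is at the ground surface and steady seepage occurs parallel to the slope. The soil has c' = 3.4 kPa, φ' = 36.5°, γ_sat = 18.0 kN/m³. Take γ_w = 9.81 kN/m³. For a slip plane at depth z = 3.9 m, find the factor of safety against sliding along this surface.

With seepage parallel to the slope and the water table at the surface, the effective normal stress on the slip plane uses the buoyant unit weight γ' = γ_sat − γ_w while the driving shear stress uses γ_sat:
FS = [c' + γ' z cos²β tanφ'] / [γ_sat z sinβ cosβ]
γ' = 18.0 − 9.81 = 8.19 kN/m³
Numerator = 3.4 + 8.19·3.9·cos²14.6°·tan36.5° = 3.4 + 8.19·3.9·0.9365·0.7400 = 25.533 kPa
Denominator = 18.0·3.9·sin14.6°·cos14.6° = 18.0·3.9·0.2521·0.9677 = 17.124 kPa
FS = 25.533 / 17.124 = 1.491

FS = 1.49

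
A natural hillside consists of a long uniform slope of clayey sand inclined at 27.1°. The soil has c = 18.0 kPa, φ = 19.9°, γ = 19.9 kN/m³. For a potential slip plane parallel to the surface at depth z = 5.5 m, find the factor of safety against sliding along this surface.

For an infinite slope with a slip plane parallel to the surface (no pore pressure): FS = [c + γz cos²β tanφ] / [γz sinβ cosβ].
γz = 19.9·5.5 = 109.45 kN/m²
Numerator = 18.0 + 109.45·cos²27.1°·tan19.9° = 18.0 + 109.45·0.7925·0.3620 = 49.398 kPa
Denominator = 109.45·sin27.1°·cos27.1° = 109.45·0.4555·0.8902 = 44.385 kPa
FS = 49.398 / 44.385 = 1.113

FS = 1.11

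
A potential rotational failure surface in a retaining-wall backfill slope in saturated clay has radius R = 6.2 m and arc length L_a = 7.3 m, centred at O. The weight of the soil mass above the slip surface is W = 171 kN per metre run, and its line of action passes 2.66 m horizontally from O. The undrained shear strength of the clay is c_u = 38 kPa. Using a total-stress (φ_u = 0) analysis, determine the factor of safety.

FS = 3.78

Taking moments about the centre O, the resisting moment is provided by the undrained shear strength acting along the arc:
M_R = c_u·L_a·R = 38·7.30·6.2 = 1719.9 kN·m/m
M_D = W·d = 171·2.66 = 454.9 kN·m/m
FS = M_R / M_D = 1719.9 / 454.9 = 3.781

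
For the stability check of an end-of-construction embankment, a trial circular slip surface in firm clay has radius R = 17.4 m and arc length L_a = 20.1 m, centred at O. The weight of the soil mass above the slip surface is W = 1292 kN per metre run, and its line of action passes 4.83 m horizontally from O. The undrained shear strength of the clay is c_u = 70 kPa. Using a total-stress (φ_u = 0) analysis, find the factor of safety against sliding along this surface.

FS = 3.92

Taking moments about the centre O, the resisting moment is provided by the undrained shear strength acting along the arc:
M_R = c_u·L_a·R = 70·20.10·17.4 = 24481.8 kN·m/m
M_D = W·d = 1292·4.83 = 6240.4 kN·m/m
FS = M_R / M_D = 24481.8 / 6240.4 = 3.923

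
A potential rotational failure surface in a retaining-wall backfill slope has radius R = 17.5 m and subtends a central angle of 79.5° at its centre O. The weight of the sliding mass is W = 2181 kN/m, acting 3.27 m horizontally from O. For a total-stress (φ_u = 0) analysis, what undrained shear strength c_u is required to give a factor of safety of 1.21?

FS = c_u·L_a·R / (W·d), so c_u = FS·W·d / (L_a·R).
Arc length L_a = R·θ = 17.5·(79.5°·π/180) = 17.5·1.3875 = 24.28 m
c_u = 1.21·2181·3.27 / (24.28·17.5) = 8629.6 / 424.93 = 20.31 kPa

c_u = 20.3 kPa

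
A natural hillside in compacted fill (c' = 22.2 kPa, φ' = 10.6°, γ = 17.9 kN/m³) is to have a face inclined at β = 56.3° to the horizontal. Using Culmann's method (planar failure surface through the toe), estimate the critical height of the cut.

Culmann's analysis gives the critical failure plane at α_cr = (β + φ')/2 = (56.3 + 10.6)/2 = 33.4°, and the critical height
H_c = (4c'/γ) · sinβ cosφ' / [1 − cos(β − φ')]
    = (4·22.2/17.9) · sin56.3°·cos10.6° / [1 − cos(45.7°)]
    = 4.961 · 0.8320·0.9829 / [1 − 0.6984]
    = 4.961 · 0.8178 / 0.3016
    = 13.45 m

H_c = 13.45 m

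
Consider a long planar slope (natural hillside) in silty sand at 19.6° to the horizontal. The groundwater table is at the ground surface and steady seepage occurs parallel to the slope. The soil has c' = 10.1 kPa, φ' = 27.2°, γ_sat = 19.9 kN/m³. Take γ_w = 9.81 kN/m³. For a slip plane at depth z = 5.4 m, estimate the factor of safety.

With seepage parallel to the slope and the water table at the surface, the effective normal stress on the slip plane uses the buoyant unit weight γ' = γ_sat − γ_w while the driving shear stress uses γ_sat:
FS = [c' + γ' z cos²β tanφ'] / [γ_sat z sinβ cosβ]
γ' = 19.9 − 9.81 = 10.09 kN/m³
Numerator = 10.1 + 10.09·5.4·cos²19.6°·tan27.2° = 10.1 + 10.09·5.4·0.8875·0.5139 = 34.951 kPa
Denominator = 19.9·5.4·sin19.6°·cos19.6° = 19.9·5.4·0.3355·0.9421 = 33.959 kPa
FS = 34.951 / 33.959 = 1.029

FS = 1.03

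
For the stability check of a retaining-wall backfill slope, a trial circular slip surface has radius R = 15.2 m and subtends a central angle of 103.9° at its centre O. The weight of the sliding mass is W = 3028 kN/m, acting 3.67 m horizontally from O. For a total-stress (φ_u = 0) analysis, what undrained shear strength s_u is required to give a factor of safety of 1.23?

s_u = 32.6 kPa

FS = s_u·L_a·R / (W·d), so s_u = FS·W·d / (L_a·R).
Arc length L_a = R·θ = 15.2·(103.9°·π/180) = 15.2·1.8134 = 27.56 m
s_u = 1.23·3028·3.67 / (27.56·15.2) = 13668.7 / 418.97 = 32.62 kPa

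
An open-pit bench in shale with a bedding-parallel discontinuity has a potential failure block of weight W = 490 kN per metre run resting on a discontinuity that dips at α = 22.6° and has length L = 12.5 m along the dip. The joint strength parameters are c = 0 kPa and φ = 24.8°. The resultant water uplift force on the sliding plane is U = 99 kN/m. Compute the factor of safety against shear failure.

Resolving the block weight along and normal to the plane and applying the Mohr–Coulomb strength on the joint:
N' = W cosα − U = 490·cos22.6° − 99 = 353.4 kN/m
Driving force T = W sinα = 490·sin22.6° = 188.3 kN/m
Resisting force R = c·L + N'·tanφ = 0·12.5 + 353.4·tan24.8° = 0.0 + 163.3 = 163.3 kN/m
FS = R / T = 163.3 / 188.3 = 0.867

FS = 0.87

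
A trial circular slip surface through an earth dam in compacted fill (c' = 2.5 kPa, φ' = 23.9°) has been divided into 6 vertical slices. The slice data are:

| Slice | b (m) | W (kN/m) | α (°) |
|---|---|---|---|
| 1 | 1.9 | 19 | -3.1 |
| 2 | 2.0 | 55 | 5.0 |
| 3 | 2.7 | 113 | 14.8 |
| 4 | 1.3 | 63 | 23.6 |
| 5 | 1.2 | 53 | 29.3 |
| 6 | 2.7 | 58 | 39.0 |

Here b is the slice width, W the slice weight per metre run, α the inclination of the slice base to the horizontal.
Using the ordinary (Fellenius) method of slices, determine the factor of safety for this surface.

Ordinary method of slices: FS = Σ[c'·Δl_i + (W_i cosα_i)·tanφ'] / Σ W_i sinα_i, with Δl_i = b_i / cosα_i.
Slice 1: Δl = 1.9/cos(-3.1°) = 1.903 m; N'_1 = 19·cos(-3.1°) = 19.0; c'Δl = 4.76; W sinα = -1.0
Slice 2: Δl = 2.0/cos5.0° = 2.008 m; N'_2 = 55·cos5.0° = 54.8; c'Δl = 5.02; W sinα = 4.8
Slice 3: Δl = 2.7/cos14.8° = 2.793 m; N'_3 = 113·cos14.8° = 109.3; c'Δl = 6.98; W sinα = 28.9
Slice 4: Δl = 1.3/cos23.6° = 1.419 m; N'_4 = 63·cos23.6° = 57.7; c'Δl = 3.55; W sinα = 25.2
Slice 5: Δl = 1.2/cos29.3° = 1.376 m; N'_5 = 53·cos29.3° = 46.2; c'Δl = 3.44; W sinα = 25.9
Slice 6: Δl = 2.7/cos39.0° = 3.474 m; N'_6 = 58·cos39.0° = 45.1; c'Δl = 8.69; W sinα = 36.5
Σc'Δl = 32.4 kN/m; ΣN' = 332.0 kN/m; ΣW sinα = 120.3 kN/m
Resisting = 32.4 + 332.0·tan23.9° = 32.4 + 147.1 = 179.6 kN/m
FS = 179.6 / 120.3 = 1.493

FS = 1.49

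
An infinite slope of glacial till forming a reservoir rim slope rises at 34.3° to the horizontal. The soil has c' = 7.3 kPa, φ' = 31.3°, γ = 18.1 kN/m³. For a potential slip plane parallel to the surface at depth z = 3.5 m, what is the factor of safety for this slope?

FS = 1.14

For an infinite slope with a slip plane parallel to the surface (no pore pressure): FS = [c' + γz cos²β tanφ'] / [γz sinβ cosβ].
γz = 18.1·3.5 = 63.35 kN/m²
Numerator = 7.3 + 63.35·cos²34.3°·tan31.3° = 7.3 + 63.35·0.6824·0.6080 = 33.586 kPa
Denominator = 63.35·sin34.3°·cos34.3° = 63.35·0.5635·0.8261 = 29.491 kPa
FS = 33.586 / 29.491 = 1.139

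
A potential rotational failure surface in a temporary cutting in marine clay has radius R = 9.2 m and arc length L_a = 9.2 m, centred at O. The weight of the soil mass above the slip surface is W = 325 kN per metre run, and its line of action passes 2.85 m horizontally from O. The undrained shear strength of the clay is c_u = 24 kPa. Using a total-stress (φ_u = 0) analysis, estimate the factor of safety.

Taking moments about the centre O, the resisting moment is provided by the undrained shear strength acting along the arc:
M_R = c_u·L_a·R = 24·9.20·9.2 = 2031.4 kN·m/m
M_D = W·d = 325·2.85 = 926.2 kN·m/m
FS = M_R / M_D = 2031.4 / 926.2 = 2.193

FS = 2.19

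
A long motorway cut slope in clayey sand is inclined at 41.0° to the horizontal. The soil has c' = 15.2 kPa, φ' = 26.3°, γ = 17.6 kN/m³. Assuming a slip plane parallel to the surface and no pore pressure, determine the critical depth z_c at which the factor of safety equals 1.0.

z_c = 4.04 m

Setting FS = 1.00 in FS = [c' + γz cos²β tanφ'] / [γz sinβ cosβ] and solving for z:
z = c' / [γ cosβ (FS·sinβ − cosβ·tanφ')]
  = 15.2 / [17.6·cos41.0°·(1.00·sin41.0° − cos41.0°·tan26.3°)]
  = 15.2 / [17.6·0.7547·(1.00·0.6561 − 0.7547·0.4942)]
  = 15.2 / 3.7598 = 4.043 m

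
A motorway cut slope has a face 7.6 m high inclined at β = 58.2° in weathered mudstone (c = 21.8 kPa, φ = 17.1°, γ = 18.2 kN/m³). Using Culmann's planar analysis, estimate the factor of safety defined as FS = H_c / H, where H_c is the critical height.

H_c = (4c/γ) · sinβ cosφ / [1 − cos(β − φ)]
    = (4·21.8/18.2) · sin58.2°·cos17.1° / [1 − cos41.1°]
    = 4.791 · 0.8123 / 0.2464 = 15.79 m
FS = H_c / H = 15.79 / 7.6 = 2.078

FS = 2.08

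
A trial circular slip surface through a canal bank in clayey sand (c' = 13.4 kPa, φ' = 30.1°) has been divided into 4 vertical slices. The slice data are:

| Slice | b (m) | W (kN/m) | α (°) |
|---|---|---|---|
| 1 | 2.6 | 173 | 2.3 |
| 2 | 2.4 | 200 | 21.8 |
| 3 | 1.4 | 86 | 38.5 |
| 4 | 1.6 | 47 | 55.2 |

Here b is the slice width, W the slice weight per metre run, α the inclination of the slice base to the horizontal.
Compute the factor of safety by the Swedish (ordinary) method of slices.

Ordinary method of slices: FS = Σ[c'·Δl_i + (W_i cosα_i)·tanφ'] / Σ W_i sinα_i, with Δl_i = b_i / cosα_i.
Slice 1: Δl = 2.6/cos2.3° = 2.602 m; N'_1 = 173·cos2.3° = 172.9; c'Δl = 34.87; W sinα = 6.9
Slice 2: Δl = 2.4/cos21.8° = 2.585 m; N'_2 = 200·cos21.8° = 185.7; c'Δl = 34.64; W sinα = 74.3
Slice 3: Δl = 1.4/cos38.5° = 1.789 m; N'_3 = 86·cos38.5° = 67.3; c'Δl = 23.97; W sinα = 53.5
Slice 4: Δl = 1.6/cos55.2° = 2.804 m; N'_4 = 47·cos55.2° = 26.8; c'Δl = 37.57; W sinα = 38.6
Σc'Δl = 131.0 kN/m; ΣN' = 452.7 kN/m; ΣW sinα = 173.3 kN/m
Resisting = 131.0 + 452.7·tan30.1° = 131.0 + 262.4 = 393.5 kN/m
FS = 393.5 / 173.3 = 2.270

FS = 2.27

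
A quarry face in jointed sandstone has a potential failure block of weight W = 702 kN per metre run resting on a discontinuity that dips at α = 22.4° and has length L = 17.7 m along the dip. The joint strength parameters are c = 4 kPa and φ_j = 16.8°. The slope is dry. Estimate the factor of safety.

Resolving the block weight along and normal to the plane and applying the Mohr–Coulomb strength on the joint:
N' = W cosα = 702·cos22.4° = 649.0 kN/m
Driving force T = W sinα = 702·sin22.4° = 267.5 kN/m
Resisting force R = c·L + N'·tanφ_j = 4·17.7 + 649.0·tan16.8° = 70.8 + 196.0 = 266.8 kN/m
FS = R / T = 266.8 / 267.5 = 0.997

FS = 1.00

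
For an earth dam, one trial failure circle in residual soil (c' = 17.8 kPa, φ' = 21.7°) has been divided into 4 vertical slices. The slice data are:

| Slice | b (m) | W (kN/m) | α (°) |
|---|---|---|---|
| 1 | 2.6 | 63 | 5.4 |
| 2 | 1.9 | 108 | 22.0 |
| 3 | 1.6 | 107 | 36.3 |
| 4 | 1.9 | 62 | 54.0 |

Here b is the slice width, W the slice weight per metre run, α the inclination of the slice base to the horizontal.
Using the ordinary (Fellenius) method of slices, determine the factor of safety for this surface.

FS = 1.81

Ordinary method of slices: FS = Σ[c'·Δl_i + (W_i cosα_i)·tanφ'] / Σ W_i sinα_i, with Δl_i = b_i / cosα_i.
Slice 1: Δl = 2.6/cos5.4° = 2.612 m; N'_1 = 63·cos5.4° = 62.7; c'Δl = 46.49; W sinα = 5.9
Slice 2: Δl = 1.9/cos22.0° = 2.049 m; N'_2 = 108·cos22.0° = 100.1; c'Δl = 36.48; W sinα = 40.5
Slice 3: Δl = 1.6/cos36.3° = 1.985 m; N'_3 = 107·cos36.3° = 86.2; c'Δl = 35.34; W sinα = 63.3
Slice 4: Δl = 1.9/cos54.0° = 3.232 m; N'_4 = 62·cos54.0° = 36.4; c'Δl = 57.54; W sinα = 50.2
Σc'Δl = 175.8 kN/m; ΣN' = 285.5 kN/m; ΣW sinα = 159.9 kN/m
Resisting = 175.8 + 285.5·tan21.7° = 175.8 + 113.6 = 289.5 kN/m
FS = 289.5 / 159.9 = 1.810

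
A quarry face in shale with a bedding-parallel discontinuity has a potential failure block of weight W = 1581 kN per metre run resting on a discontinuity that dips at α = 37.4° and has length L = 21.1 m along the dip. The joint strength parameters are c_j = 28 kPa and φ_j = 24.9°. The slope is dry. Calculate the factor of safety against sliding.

Resolving the block weight along and normal to the plane and applying the Mohr–Coulomb strength on the joint:
N' = W cosα = 1581·cos37.4° = 1256.0 kN/m
Driving force T = W sinα = 1581·sin37.4° = 960.3 kN/m
Resisting force R = c_j·L + N'·tanφ_j = 28·21.1 + 1256.0·tan24.9° = 590.8 + 583.0 = 1173.8 kN/m
FS = R / T = 1173.8 / 960.3 = 1.222

FS = 1.22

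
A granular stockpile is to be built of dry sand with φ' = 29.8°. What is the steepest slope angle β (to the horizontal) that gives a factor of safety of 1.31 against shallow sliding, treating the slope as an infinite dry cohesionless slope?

For an infinite dry cohesionless slope FS = tanφ'/tanβ, so tanβ = tanφ' / FS.
tanβ = tan29.8° / 1.31 = 0.5727 / 1.31 = 0.4372
β = arctan(0.4372) = 23.61°

β = 23.6°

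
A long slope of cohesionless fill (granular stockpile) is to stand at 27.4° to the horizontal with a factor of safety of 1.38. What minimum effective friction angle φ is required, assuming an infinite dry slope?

FS = tanφ/tanβ ⇒ tanφ = FS · tanβ = 1.38 · tan27.4° = 0.7153
φ = arctan(0.7153) = 35.58°

φ = 35.6°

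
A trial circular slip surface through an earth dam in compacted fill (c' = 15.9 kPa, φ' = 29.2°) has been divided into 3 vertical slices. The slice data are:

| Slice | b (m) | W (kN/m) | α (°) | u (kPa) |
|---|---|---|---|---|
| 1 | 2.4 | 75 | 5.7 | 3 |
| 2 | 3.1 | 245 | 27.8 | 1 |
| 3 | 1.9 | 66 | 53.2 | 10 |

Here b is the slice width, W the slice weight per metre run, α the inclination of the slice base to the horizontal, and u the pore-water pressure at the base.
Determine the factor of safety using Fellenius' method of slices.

FS = 1.75

Ordinary method of slices: FS = Σ[c'·Δl_i + (W_i cosα_i − u_i·Δl_i)·tanφ'] / Σ W_i sinα_i, with Δl_i = b_i / cosα_i.
Slice 1: Δl = 2.4/cos5.7° = 2.412 m; N'_1 = 75·cos5.7° − 3·2.412 = 67.4; c'Δl = 38.35; W sinα = 7.4
Slice 2: Δl = 3.1/cos27.8° = 3.504 m; N'_2 = 245·cos27.8° − 1·3.504 = 213.2; c'Δl = 55.72; W sinα = 114.3
Slice 3: Δl = 1.9/cos53.2° = 3.172 m; N'_3 = 66·cos53.2° − 10·3.172 = 7.8; c'Δl = 50.43; W sinα = 52.8
Σc'Δl = 144.5 kN/m; ΣN' = 288.4 kN/m; ΣW sinα = 174.6 kN/m
Resisting = 144.5 + 288.4·tan29.2° = 144.5 + 161.2 = 305.7 kN/m
FS = 305.7 / 174.6 = 1.751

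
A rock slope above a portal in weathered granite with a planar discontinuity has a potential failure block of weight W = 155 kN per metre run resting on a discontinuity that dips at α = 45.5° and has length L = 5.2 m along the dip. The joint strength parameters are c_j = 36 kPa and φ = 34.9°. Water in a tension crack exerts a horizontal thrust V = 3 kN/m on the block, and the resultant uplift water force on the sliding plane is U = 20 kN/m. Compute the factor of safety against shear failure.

Resolving the block weight along and normal to the plane and applying the Mohr–Coulomb strength on the joint:
N' = W cosα − U − V sinα = 155·cos45.5° − 20 − 3·sin45.5° = 86.5 kN/m
Driving force T = W sinα + V cosα = 155·sin45.5° + 3·cos45.5° = 112.7 kN/m
Resisting force R = c_j·L + N'·tanφ = 36·5.2 + 86.5·tan34.9° = 187.2 + 60.3 = 247.5 kN/m
FS = R / T = 247.5 / 112.7 = 2.197

FS = 2.20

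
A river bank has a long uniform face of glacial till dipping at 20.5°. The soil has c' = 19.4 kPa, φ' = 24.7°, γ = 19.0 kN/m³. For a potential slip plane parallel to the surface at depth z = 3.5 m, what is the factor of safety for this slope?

For an infinite slope with a slip plane parallel to the surface (no pore pressure): FS = [c' + γz cos²β tanφ'] / [γz sinβ cosβ].
γz = 19.0·3.5 = 66.50 kN/m²
Numerator = 19.4 + 66.50·cos²20.5°·tan24.7° = 19.4 + 66.50·0.8774·0.4599 = 46.235 kPa
Denominator = 66.50·sin20.5°·cos20.5° = 66.50·0.3502·0.9367 = 21.814 kPa
FS = 46.235 / 21.814 = 2.120

FS = 2.12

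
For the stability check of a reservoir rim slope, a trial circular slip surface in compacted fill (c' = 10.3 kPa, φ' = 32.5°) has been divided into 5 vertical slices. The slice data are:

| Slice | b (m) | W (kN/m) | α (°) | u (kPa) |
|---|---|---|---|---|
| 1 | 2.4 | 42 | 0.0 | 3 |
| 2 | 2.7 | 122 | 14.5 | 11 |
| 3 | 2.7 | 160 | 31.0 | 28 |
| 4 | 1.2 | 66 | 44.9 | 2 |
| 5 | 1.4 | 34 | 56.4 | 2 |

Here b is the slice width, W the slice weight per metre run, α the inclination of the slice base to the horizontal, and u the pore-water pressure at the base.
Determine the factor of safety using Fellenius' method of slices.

FS = 1.46

Ordinary method of slices: FS = Σ[c'·Δl_i + (W_i cosα_i − u_i·Δl_i)·tanφ'] / Σ W_i sinα_i, with Δl_i = b_i / cosα_i.
Slice 1: Δl = 2.4/cos0.0° = 2.400 m; N'_1 = 42·cos0.0° − 3·2.400 = 34.8; c'Δl = 24.72; W sinα = 0.0
Slice 2: Δl = 2.7/cos14.5° = 2.789 m; N'_2 = 122·cos14.5° − 11·2.789 = 87.4; c'Δl = 28.72; W sinα = 30.5
Slice 3: Δl = 2.7/cos31.0° = 3.150 m; N'_3 = 160·cos31.0° − 28·3.150 = 48.9; c'Δl = 32.44; W sinα = 82.4
Slice 4: Δl = 1.2/cos44.9° = 1.694 m; N'_4 = 66·cos44.9° − 2·1.694 = 43.4; c'Δl = 17.45; W sinα = 46.6
Slice 5: Δl = 1.4/cos56.4° = 2.530 m; N'_5 = 34·cos56.4° − 2·2.530 = 13.8; c'Δl = 26.06; W sinα = 28.3
Σc'Δl = 129.4 kN/m; ΣN' = 228.3 kN/m; ΣW sinα = 187.9 kN/m
Resisting = 129.4 + 228.3·tan32.5° = 129.4 + 145.4 = 274.8 kN/m
FS = 274.8 / 187.9 = 1.463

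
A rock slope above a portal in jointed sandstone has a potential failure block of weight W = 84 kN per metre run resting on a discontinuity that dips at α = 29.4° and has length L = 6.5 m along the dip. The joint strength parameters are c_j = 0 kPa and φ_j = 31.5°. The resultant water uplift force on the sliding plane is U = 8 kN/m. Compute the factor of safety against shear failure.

FS = 0.97

Resolving the block weight along and normal to the plane and applying the Mohr–Coulomb strength on the joint:
N' = W cosα − U = 84·cos29.4° − 8 = 65.2 kN/m
Driving force T = W sinα = 84·sin29.4° = 41.2 kN/m
Resisting force R = c_j·L + N'·tanφ_j = 0·6.5 + 65.2·tan31.5° = 0.0 + 39.9 = 39.9 kN/m
FS = R / T = 39.9 / 41.2 = 0.969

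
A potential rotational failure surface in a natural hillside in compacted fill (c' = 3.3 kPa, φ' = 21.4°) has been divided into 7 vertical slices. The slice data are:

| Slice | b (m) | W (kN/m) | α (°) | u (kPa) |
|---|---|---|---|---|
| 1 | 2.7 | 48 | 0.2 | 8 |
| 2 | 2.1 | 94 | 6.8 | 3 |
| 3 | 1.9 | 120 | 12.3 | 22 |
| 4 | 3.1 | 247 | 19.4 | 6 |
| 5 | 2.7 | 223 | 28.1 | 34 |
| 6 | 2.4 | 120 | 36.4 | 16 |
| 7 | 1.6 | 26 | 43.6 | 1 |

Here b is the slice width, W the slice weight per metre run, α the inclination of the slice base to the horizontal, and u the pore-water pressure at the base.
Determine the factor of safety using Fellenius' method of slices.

Ordinary method of slices: FS = Σ[c'·Δl_i + (W_i cosα_i − u_i·Δl_i)·tanφ'] / Σ W_i sinα_i, with Δl_i = b_i / cosα_i.
Slice 1: Δl = 2.7/cos0.2° = 2.700 m; N'_1 = 48·cos0.2° − 8·2.700 = 26.4; c'Δl = 8.91; W sinα = 0.2
Slice 2: Δl = 2.1/cos6.8° = 2.115 m; N'_2 = 94·cos6.8° − 3·2.115 = 87.0; c'Δl = 6.98; W sinα = 11.1
Slice 3: Δl = 1.9/cos12.3° = 1.945 m; N'_3 = 120·cos12.3° − 22·1.945 = 74.5; c'Δl = 6.42; W sinα = 25.6
Slice 4: Δl = 3.1/cos19.4° = 3.287 m; N'_4 = 247·cos19.4° − 6·3.287 = 213.3; c'Δl = 10.85; W sinα = 82.0
Slice 5: Δl = 2.7/cos28.1° = 3.061 m; N'_5 = 223·cos28.1° − 34·3.061 = 92.6; c'Δl = 10.10; W sinα = 105.0
Slice 6: Δl = 2.4/cos36.4° = 2.982 m; N'_6 = 120·cos36.4° − 16·2.982 = 48.9; c'Δl = 9.84; W sinα = 71.2
Slice 7: Δl = 1.6/cos43.6° = 2.209 m; N'_7 = 26·cos43.6° − 1·2.209 = 16.6; c'Δl = 7.29; W sinα = 17.9
Σc'Δl = 60.4 kN/m; ΣN' = 559.3 kN/m; ΣW sinα = 313.1 kN/m
Resisting = 60.4 + 559.3·tan21.4° = 60.4 + 219.2 = 279.6 kN/m
FS = 279.6 / 313.1 = 0.893

FS = 0.89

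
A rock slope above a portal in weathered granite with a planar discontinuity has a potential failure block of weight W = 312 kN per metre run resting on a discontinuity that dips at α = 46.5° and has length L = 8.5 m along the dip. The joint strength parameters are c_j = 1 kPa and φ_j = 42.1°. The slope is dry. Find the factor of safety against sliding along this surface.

Resolving the block weight along and normal to the plane and applying the Mohr–Coulomb strength on the joint:
N' = W cosα = 312·cos46.5° = 214.8 kN/m
Driving force T = W sinα = 312·sin46.5° = 226.3 kN/m
Resisting force R = c_j·L + N'·tanφ_j = 1·8.5 + 214.8·tan42.1° = 8.5 + 194.1 = 202.6 kN/m
FS = R / T = 202.6 / 226.3 = 0.895

FS = 0.90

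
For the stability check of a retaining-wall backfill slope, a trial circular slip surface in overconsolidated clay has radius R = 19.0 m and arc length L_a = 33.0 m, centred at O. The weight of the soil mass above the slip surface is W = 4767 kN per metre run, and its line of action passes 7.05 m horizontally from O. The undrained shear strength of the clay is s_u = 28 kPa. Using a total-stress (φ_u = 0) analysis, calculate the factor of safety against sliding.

FS = 0.52

Taking moments about the centre O, the resisting moment is provided by the undrained shear strength acting along the arc:
M_R = s_u·L_a·R = 28·33.00·19.0 = 17556.0 kN·m/m
M_D = W·d = 4767·7.05 = 33607.3 kN·m/m
FS = M_R / M_D = 17556.0 / 33607.3 = 0.522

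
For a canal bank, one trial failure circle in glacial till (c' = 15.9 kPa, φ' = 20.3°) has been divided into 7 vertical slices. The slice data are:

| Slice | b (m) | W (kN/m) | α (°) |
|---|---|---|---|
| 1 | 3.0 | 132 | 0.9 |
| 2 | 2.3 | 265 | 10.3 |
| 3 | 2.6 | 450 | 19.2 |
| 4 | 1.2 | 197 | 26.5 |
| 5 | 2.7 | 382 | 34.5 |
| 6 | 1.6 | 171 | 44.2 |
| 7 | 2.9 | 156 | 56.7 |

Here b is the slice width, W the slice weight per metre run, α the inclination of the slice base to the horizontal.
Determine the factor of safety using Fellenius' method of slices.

FS = 1.17

Ordinary method of slices: FS = Σ[c'·Δl_i + (W_i cosα_i)·tanφ'] / Σ W_i sinα_i, with Δl_i = b_i / cosα_i.
Slice 1: Δl = 3.0/cos0.9° = 3.000 m; N'_1 = 132·cos0.9° = 132.0; c'Δl = 47.71; W sinα = 2.1
Slice 2: Δl = 2.3/cos10.3° = 2.338 m; N'_2 = 265·cos10.3° = 260.7; c'Δl = 37.17; W sinα = 47.4
Slice 3: Δl = 2.6/cos19.2° = 2.753 m; N'_3 = 450·cos19.2° = 425.0; c'Δl = 43.77; W sinα = 148.0
Slice 4: Δl = 1.2/cos26.5° = 1.341 m; N'_4 = 197·cos26.5° = 176.3; c'Δl = 21.32; W sinα = 87.9
Slice 5: Δl = 2.7/cos34.5° = 3.276 m; N'_5 = 382·cos34.5° = 314.8; c'Δl = 52.09; W sinα = 216.4
Slice 6: Δl = 1.6/cos44.2° = 2.232 m; N'_6 = 171·cos44.2° = 122.6; c'Δl = 35.49; W sinα = 119.2
Slice 7: Δl = 2.9/cos56.7° = 5.282 m; N'_7 = 156·cos56.7° = 85.6; c'Δl = 83.99; W sinα = 130.4
Σc'Δl = 321.5 kN/m; ΣN' = 1517.0 kN/m; ΣW sinα = 751.3 kN/m
Resisting = 321.5 + 1517.0·tan20.3° = 321.5 + 561.2 = 882.7 kN/m
FS = 882.7 / 751.3 = 1.175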